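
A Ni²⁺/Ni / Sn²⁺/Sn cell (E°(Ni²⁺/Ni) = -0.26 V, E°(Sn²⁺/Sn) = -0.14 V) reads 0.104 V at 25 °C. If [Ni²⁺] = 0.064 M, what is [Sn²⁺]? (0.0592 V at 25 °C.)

0.018 M

From the Nernst equation, log Q = n(E° − E)/0.0592 = 2(0.12 − 0.104)/0.0592 = 0.541, so Q = 3.47.
With Q = [Ni²⁺]/[Sn²⁺] and the known concentrations, [Sn²⁺] in the denominator gives [Sn²⁺] = 0.018 M.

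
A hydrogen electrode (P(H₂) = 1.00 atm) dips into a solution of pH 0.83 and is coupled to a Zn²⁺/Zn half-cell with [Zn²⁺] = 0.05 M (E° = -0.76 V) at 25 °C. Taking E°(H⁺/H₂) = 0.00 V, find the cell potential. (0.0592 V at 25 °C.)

The hydrogen couple is the cathode, so E°_cell = 0.76 V; n = 2.
[H⁺] = 10^(−0.83) = 0.15 M, and Q = [Zn²⁺]·P(H₂) / [H⁺]^2 = 2.29.
E = E° − (0.0592/2) log Q = 0.76 − (0.0592/2)(0.359) = 0.749 V.

0.75 V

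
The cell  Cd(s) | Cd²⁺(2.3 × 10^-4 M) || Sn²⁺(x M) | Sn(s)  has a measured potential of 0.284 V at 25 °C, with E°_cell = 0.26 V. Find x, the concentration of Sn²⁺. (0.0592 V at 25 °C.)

0.0015 M

From the Nernst equation, log Q = n(E° − E)/0.0592 = 2(0.26 − 0.284)/0.0592 = -0.811, so Q = 0.155.
With Q = [Cd²⁺]/[Sn²⁺] and the known concentrations, [Sn²⁺] in the denominator gives [Sn²⁺] = 0.0015 M.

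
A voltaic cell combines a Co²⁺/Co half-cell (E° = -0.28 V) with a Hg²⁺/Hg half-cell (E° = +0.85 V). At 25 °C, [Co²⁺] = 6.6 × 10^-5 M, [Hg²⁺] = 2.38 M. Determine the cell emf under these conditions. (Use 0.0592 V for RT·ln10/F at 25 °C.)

The Hg²⁺/Hg couple has the higher reduction potential and acts as the cathode, so E°_cell = +0.85 − (-0.28) = 1.13 V.
Balancing electrons gives n = 2; the reaction quotient is Q = [Co²⁺]/[Hg²⁺] = 2.77 × 10^-5.
At 25 °C, E = E° − (0.0592/n) log Q = 1.13 − (0.0592/2)(-4.557) = 1.130 + 0.135 = 1.265 V.

1.26 V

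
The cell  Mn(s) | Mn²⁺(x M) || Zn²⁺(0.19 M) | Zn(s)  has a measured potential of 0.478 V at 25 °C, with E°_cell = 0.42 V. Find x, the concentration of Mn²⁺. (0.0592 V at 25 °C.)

0.0021 M

From the Nernst equation, log Q = n(E° − E)/0.0592 = 2(0.42 − 0.478)/0.0592 = -1.959, so Q = 0.0110.
With Q = [Mn²⁺]/[Zn²⁺] and the known concentrations, [Mn²⁺] in the numerator gives [Mn²⁺] = 0.0021 M.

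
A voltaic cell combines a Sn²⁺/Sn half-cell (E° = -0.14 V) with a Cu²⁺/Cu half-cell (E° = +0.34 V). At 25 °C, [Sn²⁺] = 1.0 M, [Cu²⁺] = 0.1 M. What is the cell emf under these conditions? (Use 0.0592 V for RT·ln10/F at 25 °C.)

The Cu²⁺/Cu couple has the higher reduction potential and acts as the cathode, so E°_cell = +0.34 − (-0.14) = 0.48 V.
Balancing electrons gives n = 2; the reaction quotient is Q = [Sn²⁺]/[Cu²⁺] = 10.0.
At 25 °C, E = E° − (0.0592/n) log Q = 0.48 − (0.0592/2)(1.000) = 0.480 − 0.030 = 0.450 V.

0.450 V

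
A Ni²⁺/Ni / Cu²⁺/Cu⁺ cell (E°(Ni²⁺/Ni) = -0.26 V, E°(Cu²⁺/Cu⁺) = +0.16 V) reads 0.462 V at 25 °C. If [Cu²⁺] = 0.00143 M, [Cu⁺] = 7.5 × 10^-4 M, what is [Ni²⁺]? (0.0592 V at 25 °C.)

From the Nernst equation, log Q = n(E° − E)/0.0592 = 2(0.42 − 0.462)/0.0592 = -1.419, so Q = 0.0381.
With Q = [Ni²⁺]·[Cu⁺]^2/[Cu²⁺]^2 and the known concentrations, [Ni²⁺] in the numerator gives [Ni²⁺] = 0.14 M.

0.14 M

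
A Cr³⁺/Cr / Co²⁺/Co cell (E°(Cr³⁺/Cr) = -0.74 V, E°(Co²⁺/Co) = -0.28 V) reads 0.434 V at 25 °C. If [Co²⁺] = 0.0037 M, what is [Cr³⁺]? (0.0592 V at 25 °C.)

0.0047 M

From the Nernst equation, log Q = n(E° − E)/0.0592 = 6(0.46 − 0.434)/0.0592 = 2.635, so Q = 432.
With Q = [Cr³⁺]^2/[Co²⁺]^3 and the known concentrations, [Cr³⁺]^2 in the numerator gives [Cr³⁺] = 0.0047 M.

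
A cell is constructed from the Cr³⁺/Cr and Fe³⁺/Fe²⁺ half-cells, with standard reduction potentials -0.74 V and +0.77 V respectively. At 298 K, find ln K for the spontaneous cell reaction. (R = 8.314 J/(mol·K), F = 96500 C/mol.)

ln K = 176.4

E°_cell = +0.77 − (-0.74) = 1.51 V, with n = 3 electrons transferred.
At equilibrium E = 0, so the Nernst equation gives ln K = nFE°/RT = (3)(96500)(1.51)/((8.314)(298)) = 176.44.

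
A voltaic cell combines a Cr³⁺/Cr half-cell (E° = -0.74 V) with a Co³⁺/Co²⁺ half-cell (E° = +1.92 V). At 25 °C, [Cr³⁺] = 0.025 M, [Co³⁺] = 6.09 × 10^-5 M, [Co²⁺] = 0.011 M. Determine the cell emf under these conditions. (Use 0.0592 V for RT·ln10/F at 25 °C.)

The Co³⁺/Co²⁺ couple has the higher reduction potential and acts as the cathode, so E°_cell = +1.92 − (-0.74) = 2.66 V.
Balancing electrons gives n = 3; the reaction quotient is Q = [Cr³⁺]·[Co²⁺]^3/[Co³⁺]^3 = 1.47 × 10^5.
At 25 °C, E = E° − (0.0592/n) log Q = 2.66 − (0.0592/3)(5.168) = 2.660 − 0.102 = 2.558 V.

2.56 V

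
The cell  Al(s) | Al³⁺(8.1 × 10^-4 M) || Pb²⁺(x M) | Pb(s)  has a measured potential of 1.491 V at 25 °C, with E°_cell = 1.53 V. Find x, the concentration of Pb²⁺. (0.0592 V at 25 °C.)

From the Nernst equation, log Q = n(E° − E)/0.0592 = 6(1.53 − 1.491)/0.0592 = 3.953, so Q = 8970.
With Q = [Al³⁺]^2/[Pb²⁺]^3 and the known concentrations, [Pb²⁺]^3 in the denominator gives [Pb²⁺] = 4.2 × 10^-4 M.

4.2 × 10^-4 M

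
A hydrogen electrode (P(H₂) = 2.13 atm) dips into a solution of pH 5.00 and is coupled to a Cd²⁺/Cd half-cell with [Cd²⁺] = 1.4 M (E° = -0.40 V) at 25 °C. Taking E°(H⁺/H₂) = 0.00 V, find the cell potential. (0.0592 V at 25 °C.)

0.090 V

The hydrogen couple is the cathode, so E°_cell = 0.40 V; n = 2.
[H⁺] = 10^(−5.00) = 1 × 10^-5 M, and Q = [Cd²⁺]·P(H₂) / [H⁺]^2 = 2.98 × 10^10.
E = E° − (0.0592/2) log Q = 0.40 − (0.0592/2)(10.475) = 0.090 V.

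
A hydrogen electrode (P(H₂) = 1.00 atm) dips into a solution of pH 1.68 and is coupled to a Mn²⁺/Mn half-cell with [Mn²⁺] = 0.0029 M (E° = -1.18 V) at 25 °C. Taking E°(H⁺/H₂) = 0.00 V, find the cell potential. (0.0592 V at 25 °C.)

1.16 V

The hydrogen couple is the cathode, so E°_cell = 1.18 V; n = 2.
[H⁺] = 10^(−1.68) = 0.021 M, and Q = [Mn²⁺]·P(H₂) / [H⁺]^2 = 6.64.
E = E° − (0.0592/2) log Q = 1.18 − (0.0592/2)(0.822) = 1.156 V.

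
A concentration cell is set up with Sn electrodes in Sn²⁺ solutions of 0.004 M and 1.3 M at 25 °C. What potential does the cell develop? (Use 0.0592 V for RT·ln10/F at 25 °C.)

0.074 V

Both half-cells are Sn²⁺/Sn, so E°_cell = 0. The concentrated side is the cathode; the cell reaction moves Sn²⁺ from high to low concentration with n = 2.
Q = [Sn²⁺]_dilute/[Sn²⁺]_conc = 0.004/1.3 = 0.00308.
E = 0 − (0.0592/2) log Q = −(0.0592/2)(-2.512) = 0.0744 V.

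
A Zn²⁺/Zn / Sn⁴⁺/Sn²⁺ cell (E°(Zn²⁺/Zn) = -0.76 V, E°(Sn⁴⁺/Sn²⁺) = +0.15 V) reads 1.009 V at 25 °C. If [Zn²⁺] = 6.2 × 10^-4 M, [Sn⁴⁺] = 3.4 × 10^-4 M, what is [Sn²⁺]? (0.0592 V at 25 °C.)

2.5 × 10^-4 M

From the Nernst equation, log Q = n(E° − E)/0.0592 = 2(0.91 − 1.009)/0.0592 = -3.345, so Q = 4.52 × 10^-4.
With Q = [Zn²⁺]·[Sn²⁺]/[Sn⁴⁺] and the known concentrations, [Sn²⁺] in the numerator gives [Sn²⁺] = 2.5 × 10^-4 M.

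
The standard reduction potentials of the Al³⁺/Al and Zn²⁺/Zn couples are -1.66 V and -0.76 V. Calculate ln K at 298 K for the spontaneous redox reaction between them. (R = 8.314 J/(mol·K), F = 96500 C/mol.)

ln K = 210.3

E°_cell = -0.76 − (-1.66) = 0.90 V, with n = 6 electrons transferred.
At equilibrium E = 0, so the Nernst equation gives ln K = nFE°/RT = (6)(96500)(0.90)/((8.314)(298)) = 210.33.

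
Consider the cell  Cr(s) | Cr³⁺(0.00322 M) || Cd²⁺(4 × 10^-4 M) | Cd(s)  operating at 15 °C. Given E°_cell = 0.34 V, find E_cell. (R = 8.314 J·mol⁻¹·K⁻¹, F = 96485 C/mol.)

Balancing electrons gives n = 6; the reaction quotient is Q = [Cr³⁺]^2/[Cd²⁺]^3 = 1.62 × 10^5.
E = E° − (RT/nF) ln Q = 0.34 − (8.314×288)/(6×96485) × (11.995) = 0.340 − 0.050 = 0.290 V.

0.290 V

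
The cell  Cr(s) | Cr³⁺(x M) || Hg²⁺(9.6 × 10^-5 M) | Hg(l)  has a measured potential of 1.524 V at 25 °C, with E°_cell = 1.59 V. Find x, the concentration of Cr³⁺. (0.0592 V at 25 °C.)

From the Nernst equation, log Q = n(E° − E)/0.0592 = 6(1.59 − 1.524)/0.0592 = 6.689, so Q = 4.89 × 10^6.
With Q = [Cr³⁺]^2/[Hg²⁺]^3 and the known concentrations, [Cr³⁺]^2 in the numerator gives [Cr³⁺] = 0.0021 M.

0.0021 M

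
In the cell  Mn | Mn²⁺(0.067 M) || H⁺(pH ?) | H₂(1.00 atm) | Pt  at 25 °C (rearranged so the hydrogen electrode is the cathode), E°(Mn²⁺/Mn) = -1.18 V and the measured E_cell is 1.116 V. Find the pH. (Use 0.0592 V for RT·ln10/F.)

E°_cell = 1.18 V and n = 2.
log Q = n(E° − E)/0.0592 = 2×(1.18 − 1.116)/0.0592 = 2.162.
With Q = [Mn²⁺]·P(H₂) / [H⁺]^2, solving for [H⁺] gives log[H⁺] = -1.668, so pH = 1.67.

pH = 1.67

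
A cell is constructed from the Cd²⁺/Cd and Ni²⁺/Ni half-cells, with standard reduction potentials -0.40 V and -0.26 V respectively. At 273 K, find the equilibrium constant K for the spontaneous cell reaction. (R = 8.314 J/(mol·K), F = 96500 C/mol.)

E°_cell = -0.26 − (-0.40) = 0.14 V, with n = 2 electrons transferred.
At equilibrium E = 0, so the Nernst equation gives ln K = nFE°/RT = (2)(96500)(0.14)/((8.314)(273)) = 11.90.
K = e^11.90 = 1.5 × 10^5.

1.5 × 10^5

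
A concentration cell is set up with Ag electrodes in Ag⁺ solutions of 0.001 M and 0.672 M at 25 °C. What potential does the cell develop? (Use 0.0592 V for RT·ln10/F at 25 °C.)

0.17 V

Both half-cells are Ag⁺/Ag, so E°_cell = 0. The concentrated side is the cathode; the cell reaction moves Ag⁺ from high to low concentration with n = 1.
Q = [Ag⁺]_dilute/[Ag⁺]_conc = 0.001/0.672 = 0.00149.
E = 0 − (0.0592/1) log Q = −(0.0592/1)(-2.827) = 0.1674 V.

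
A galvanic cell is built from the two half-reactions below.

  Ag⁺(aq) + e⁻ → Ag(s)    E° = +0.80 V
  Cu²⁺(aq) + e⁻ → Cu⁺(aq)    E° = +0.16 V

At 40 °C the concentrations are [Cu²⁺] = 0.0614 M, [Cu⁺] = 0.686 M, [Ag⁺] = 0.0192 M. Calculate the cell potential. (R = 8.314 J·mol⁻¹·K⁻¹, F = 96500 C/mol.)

0.598 V

The Ag⁺/Ag couple has the higher reduction potential and acts as the cathode, so E°_cell = +0.80 − (+0.16) = 0.64 V.
Balancing electrons gives n = 1; the reaction quotient is Q = [Cu²⁺]/([Cu⁺]·[Ag⁺]) = 4.66.
E = E° − (RT/nF) ln Q = 0.64 − (8.314×313)/(1×96500) × (1.539) = 0.640 − 0.042 = 0.598 V.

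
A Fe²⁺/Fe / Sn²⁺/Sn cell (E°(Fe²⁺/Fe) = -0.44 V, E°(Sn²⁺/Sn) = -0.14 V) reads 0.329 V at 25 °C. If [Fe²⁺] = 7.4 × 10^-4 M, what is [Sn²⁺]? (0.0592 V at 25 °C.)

0.0071 M

From the Nernst equation, log Q = n(E° − E)/0.0592 = 2(0.30 − 0.329)/0.0592 = -0.980, so Q = 0.105.
With Q = [Fe²⁺]/[Sn²⁺] and the known concentrations, [Sn²⁺] in the denominator gives [Sn²⁺] = 0.0071 M.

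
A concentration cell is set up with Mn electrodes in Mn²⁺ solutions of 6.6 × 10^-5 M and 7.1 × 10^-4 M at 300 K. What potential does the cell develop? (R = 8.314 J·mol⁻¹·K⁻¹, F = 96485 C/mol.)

Both half-cells are Mn²⁺/Mn, so E°_cell = 0. The concentrated side is the cathode; the cell reaction moves Mn²⁺ from high to low concentration with n = 2.
Q = [Mn²⁺]_dilute/[Mn²⁺]_conc = 6.6 × 10^-5/7.1 × 10^-4 = 0.0930.
E = 0 − (RT/nF) ln Q = −((8.314×300)/(2×96485))(-2.376) = 0.0307 V.

0.031 V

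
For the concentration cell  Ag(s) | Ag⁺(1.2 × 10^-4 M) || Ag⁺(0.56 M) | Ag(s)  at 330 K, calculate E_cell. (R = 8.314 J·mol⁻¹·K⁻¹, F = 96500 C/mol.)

0.24 V

Both half-cells are Ag⁺/Ag, so E°_cell = 0. The concentrated side is the cathode; the cell reaction moves Ag⁺ from high to low concentration with n = 1.
Q = [Ag⁺]_dilute/[Ag⁺]_conc = 1.2 × 10^-4/0.56 = 2.14 × 10^-4.
E = 0 − (RT/nF) ln Q = −((8.314×330)/(1×96500))(-8.448) = 0.2402 V.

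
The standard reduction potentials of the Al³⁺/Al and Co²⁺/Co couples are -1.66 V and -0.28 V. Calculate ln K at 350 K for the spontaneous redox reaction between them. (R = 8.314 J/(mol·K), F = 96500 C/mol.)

ln K = 274.6

E°_cell = -0.28 − (-1.66) = 1.38 V, with n = 6 electrons transferred.
At equilibrium E = 0, so the Nernst equation gives ln K = nFE°/RT = (6)(96500)(1.38)/((8.314)(350)) = 274.59.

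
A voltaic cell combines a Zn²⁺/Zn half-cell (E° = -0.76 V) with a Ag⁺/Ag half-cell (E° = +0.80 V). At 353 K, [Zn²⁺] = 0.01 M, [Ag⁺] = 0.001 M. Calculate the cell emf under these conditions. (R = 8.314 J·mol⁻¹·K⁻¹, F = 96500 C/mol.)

1.42 V

The Ag⁺/Ag couple has the higher reduction potential and acts as the cathode, so E°_cell = +0.80 − (-0.76) = 1.56 V.
Balancing electrons gives n = 2; the reaction quotient is Q = [Zn²⁺]/[Ag⁺]^2 = 1 × 10^4.
E = E° − (RT/nF) ln Q = 1.56 − (8.314×353)/(2×96500) × (9.210) = 1.560 − 0.140 = 1.420 V.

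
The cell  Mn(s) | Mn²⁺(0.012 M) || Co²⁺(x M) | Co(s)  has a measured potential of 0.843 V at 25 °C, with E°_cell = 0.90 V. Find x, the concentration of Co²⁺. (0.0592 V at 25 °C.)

1.4 × 10^-4 M

From the Nernst equation, log Q = n(E° − E)/0.0592 = 2(0.90 − 0.843)/0.0592 = 1.926, so Q = 84.3.
With Q = [Mn²⁺]/[Co²⁺] and the known concentrations, [Co²⁺] in the denominator gives [Co²⁺] = 1.4 × 10^-4 M.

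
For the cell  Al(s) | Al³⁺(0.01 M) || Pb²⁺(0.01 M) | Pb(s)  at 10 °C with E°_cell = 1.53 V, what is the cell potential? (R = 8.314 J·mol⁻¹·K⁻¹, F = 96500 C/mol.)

1.51 V

Balancing electrons gives n = 6; the reaction quotient is Q = [Al³⁺]^2/[Pb²⁺]^3 = 100.
E = E° − (RT/nF) ln Q = 1.53 − (8.314×283)/(6×96500) × (4.605) = 1.530 − 0.019 = 1.511 V.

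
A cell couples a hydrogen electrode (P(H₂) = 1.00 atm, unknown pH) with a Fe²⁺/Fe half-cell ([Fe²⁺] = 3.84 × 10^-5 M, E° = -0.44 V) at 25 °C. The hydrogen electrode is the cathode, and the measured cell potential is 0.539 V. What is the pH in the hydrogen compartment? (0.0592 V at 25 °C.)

pH = 0.54

E°_cell = 0.44 V and n = 2.
log Q = n(E° − E)/0.0592 = 2×(0.44 − 0.539)/0.0592 = -3.345.
With Q = [Fe²⁺]·P(H₂) / [H⁺]^2, solving for [H⁺] gives log[H⁺] = -0.536, so pH = 0.54.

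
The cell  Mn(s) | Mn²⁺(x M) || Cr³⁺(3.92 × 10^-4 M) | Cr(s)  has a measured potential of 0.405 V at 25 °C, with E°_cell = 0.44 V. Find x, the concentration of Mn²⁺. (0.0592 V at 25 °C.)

0.082 M

From the Nernst equation, log Q = n(E° − E)/0.0592 = 6(0.44 − 0.405)/0.0592 = 3.547, so Q = 3530.
With Q = [Mn²⁺]^3/[Cr³⁺]^2 and the known concentrations, [Mn²⁺]^3 in the numerator gives [Mn²⁺] = 0.082 M.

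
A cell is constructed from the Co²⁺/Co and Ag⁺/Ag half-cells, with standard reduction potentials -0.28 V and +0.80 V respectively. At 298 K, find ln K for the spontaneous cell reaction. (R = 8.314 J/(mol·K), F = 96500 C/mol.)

E°_cell = +0.80 − (-0.28) = 1.08 V, with n = 2 electrons transferred.
At equilibrium E = 0, so the Nernst equation gives ln K = nFE°/RT = (2)(96500)(1.08)/((8.314)(298)) = 84.13.

ln K = 84.1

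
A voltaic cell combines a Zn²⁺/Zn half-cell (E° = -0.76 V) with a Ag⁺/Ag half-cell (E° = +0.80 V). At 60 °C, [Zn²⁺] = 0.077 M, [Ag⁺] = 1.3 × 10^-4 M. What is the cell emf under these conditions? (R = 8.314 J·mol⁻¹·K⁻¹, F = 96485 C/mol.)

The Ag⁺/Ag couple has the higher reduction potential and acts as the cathode, so E°_cell = +0.80 − (-0.76) = 1.56 V.
Balancing electrons gives n = 2; the reaction quotient is Q = [Zn²⁺]/[Ag⁺]^2 = 4.56 × 10^6.
E = E° − (RT/nF) ln Q = 1.56 − (8.314×333)/(2×96485) × (15.332) = 1.560 − 0.220 = 1.340 V.

1.34 V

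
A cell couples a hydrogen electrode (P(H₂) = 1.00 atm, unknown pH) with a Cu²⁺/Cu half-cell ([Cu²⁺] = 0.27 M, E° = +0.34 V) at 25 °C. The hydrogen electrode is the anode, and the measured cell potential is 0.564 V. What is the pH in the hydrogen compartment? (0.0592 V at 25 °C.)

E°_cell = 0.34 V and n = 2.
log Q = n(E° − E)/0.0592 = 2×(0.34 − 0.564)/0.0592 = -7.568.
With Q = [H⁺]^2 / ([Cu²⁺]·P(H₂)), solving for [H⁺] gives log[H⁺] = -4.068, so pH = 4.07.

pH = 4.07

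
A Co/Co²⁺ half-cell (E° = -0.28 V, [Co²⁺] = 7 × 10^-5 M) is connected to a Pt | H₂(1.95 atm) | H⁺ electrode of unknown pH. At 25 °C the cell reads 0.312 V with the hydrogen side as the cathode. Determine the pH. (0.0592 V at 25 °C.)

E°_cell = 0.28 V and n = 2.
log Q = n(E° − E)/0.0592 = 2×(0.28 − 0.312)/0.0592 = -1.081.
With Q = [Co²⁺]·P(H₂) / [H⁺]^2, solving for [H⁺] gives log[H⁺] = -1.392, so pH = 1.39.

pH = 1.39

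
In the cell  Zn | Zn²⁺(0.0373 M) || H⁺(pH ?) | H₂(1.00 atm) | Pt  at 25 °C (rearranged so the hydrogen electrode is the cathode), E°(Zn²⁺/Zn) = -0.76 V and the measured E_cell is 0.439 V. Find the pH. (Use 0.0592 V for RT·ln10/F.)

E°_cell = 0.76 V and n = 2.
log Q = n(E° − E)/0.0592 = 2×(0.76 − 0.439)/0.0592 = 10.845.
With Q = [Zn²⁺]·P(H₂) / [H⁺]^2, solving for [H⁺] gives log[H⁺] = -6.136, so pH = 6.14.

pH = 6.14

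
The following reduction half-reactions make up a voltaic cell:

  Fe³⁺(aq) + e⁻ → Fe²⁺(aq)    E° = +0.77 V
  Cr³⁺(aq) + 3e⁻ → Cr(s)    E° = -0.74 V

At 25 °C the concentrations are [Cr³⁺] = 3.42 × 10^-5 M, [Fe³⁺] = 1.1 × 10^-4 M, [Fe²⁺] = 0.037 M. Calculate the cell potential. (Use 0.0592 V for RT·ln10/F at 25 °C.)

The Fe³⁺/Fe²⁺ couple has the higher reduction potential and acts as the cathode, so E°_cell = +0.77 − (-0.74) = 1.51 V.
Balancing electrons gives n = 3; the reaction quotient is Q = [Cr³⁺]·[Fe²⁺]^3/[Fe³⁺]^3 = 1300.
At 25 °C, E = E° − (0.0592/n) log Q = 1.51 − (0.0592/3)(3.114) = 1.510 − 0.061 = 1.449 V.

1.45 V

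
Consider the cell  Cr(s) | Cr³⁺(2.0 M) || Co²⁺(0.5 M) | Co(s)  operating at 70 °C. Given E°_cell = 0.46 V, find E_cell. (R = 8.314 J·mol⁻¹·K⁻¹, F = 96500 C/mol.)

Balancing electrons gives n = 6; the reaction quotient is Q = [Cr³⁺]^2/[Co²⁺]^3 = 32.0.
E = E° − (RT/nF) ln Q = 0.46 − (8.314×343)/(6×96500) × (3.466) = 0.460 − 0.017 = 0.443 V.

0.443 V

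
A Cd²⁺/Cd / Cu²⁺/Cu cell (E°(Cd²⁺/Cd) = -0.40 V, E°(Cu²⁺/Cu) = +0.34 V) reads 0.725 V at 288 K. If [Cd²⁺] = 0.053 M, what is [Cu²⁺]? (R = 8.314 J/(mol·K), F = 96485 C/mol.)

0.016 M

From the Nernst equation, ln Q = nF(E° − E)/RT = 2×96485×(0.74 − 0.725)/(8.314×288) = 1.209, so Q = 3.35.
With Q = [Cd²⁺]/[Cu²⁺] and the known concentrations, [Cu²⁺] in the denominator gives [Cu²⁺] = 0.016 M.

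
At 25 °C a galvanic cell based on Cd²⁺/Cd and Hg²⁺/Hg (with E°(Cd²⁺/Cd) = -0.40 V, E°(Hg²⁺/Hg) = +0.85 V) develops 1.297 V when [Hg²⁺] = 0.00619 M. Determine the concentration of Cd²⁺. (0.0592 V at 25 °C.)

1.6 × 10^-4 M

From the Nernst equation, log Q = n(E° − E)/0.0592 = 2(1.25 − 1.297)/0.0592 = -1.588, so Q = 0.0258.
With Q = [Cd²⁺]/[Hg²⁺] and the known concentrations, [Cd²⁺] in the numerator gives [Cd²⁺] = 1.6 × 10^-4 M.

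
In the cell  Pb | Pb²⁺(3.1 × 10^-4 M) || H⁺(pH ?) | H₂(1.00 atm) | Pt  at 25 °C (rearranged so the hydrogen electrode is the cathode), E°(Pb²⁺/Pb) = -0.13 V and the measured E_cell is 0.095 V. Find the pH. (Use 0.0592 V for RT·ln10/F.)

pH = 2.35

E°_cell = 0.13 V and n = 2.
log Q = n(E° − E)/0.0592 = 2×(0.13 − 0.095)/0.0592 = 1.182.
With Q = [Pb²⁺]·P(H₂) / [H⁺]^2, solving for [H⁺] gives log[H⁺] = -2.346, so pH = 2.35.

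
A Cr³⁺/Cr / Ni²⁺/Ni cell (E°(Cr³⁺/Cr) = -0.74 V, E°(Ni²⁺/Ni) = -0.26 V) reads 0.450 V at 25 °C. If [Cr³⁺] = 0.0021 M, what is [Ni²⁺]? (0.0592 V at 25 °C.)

From the Nernst equation, log Q = n(E° − E)/0.0592 = 6(0.48 − 0.450)/0.0592 = 3.041, so Q = 1100.
With Q = [Cr³⁺]^2/[Ni²⁺]^3 and the known concentrations, [Ni²⁺]^3 in the denominator gives [Ni²⁺] = 0.0016 M.

0.0016 M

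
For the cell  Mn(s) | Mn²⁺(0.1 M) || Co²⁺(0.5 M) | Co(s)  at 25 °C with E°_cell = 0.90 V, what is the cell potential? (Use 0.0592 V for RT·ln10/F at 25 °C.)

Balancing electrons gives n = 2; the reaction quotient is Q = [Mn²⁺]/[Co²⁺] = 0.200.
At 25 °C, E = E° − (0.0592/n) log Q = 0.90 − (0.0592/2)(-0.699) = 0.900 + 0.021 = 0.921 V.

0.921 V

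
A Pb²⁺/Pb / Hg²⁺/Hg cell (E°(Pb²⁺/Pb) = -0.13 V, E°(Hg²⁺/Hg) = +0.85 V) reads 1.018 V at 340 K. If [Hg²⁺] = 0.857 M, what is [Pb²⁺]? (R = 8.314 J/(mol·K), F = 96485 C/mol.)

0.064 M

From the Nernst equation, ln Q = nF(E° − E)/RT = 2×96485×(0.98 − 1.018)/(8.314×340) = -2.594, so Q = 0.0747.
With Q = [Pb²⁺]/[Hg²⁺] and the known concentrations, [Pb²⁺] in the numerator gives [Pb²⁺] = 0.064 M.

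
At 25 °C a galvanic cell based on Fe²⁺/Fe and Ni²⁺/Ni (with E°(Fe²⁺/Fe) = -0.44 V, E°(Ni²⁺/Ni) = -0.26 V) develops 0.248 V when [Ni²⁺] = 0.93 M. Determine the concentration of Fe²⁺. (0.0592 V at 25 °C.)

0.0047 M

From the Nernst equation, log Q = n(E° − E)/0.0592 = 2(0.18 − 0.248)/0.0592 = -2.297, so Q = 0.00504.
With Q = [Fe²⁺]/[Ni²⁺] and the known concentrations, [Fe²⁺] in the numerator gives [Fe²⁺] = 0.0047 M.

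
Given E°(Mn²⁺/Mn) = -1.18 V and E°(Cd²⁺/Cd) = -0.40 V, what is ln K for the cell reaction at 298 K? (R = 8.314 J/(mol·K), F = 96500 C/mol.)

E°_cell = -0.40 − (-1.18) = 0.78 V, with n = 2 electrons transferred.
At equilibrium E = 0, so the Nernst equation gives ln K = nFE°/RT = (2)(96500)(0.78)/((8.314)(298)) = 60.76.

ln K = 60.8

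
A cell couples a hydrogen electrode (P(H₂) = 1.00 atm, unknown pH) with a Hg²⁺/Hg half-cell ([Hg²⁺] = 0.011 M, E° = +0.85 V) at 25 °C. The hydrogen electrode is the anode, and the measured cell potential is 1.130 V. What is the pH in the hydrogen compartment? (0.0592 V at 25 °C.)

pH = 5.71

E°_cell = 0.85 V and n = 2.
log Q = n(E° − E)/0.0592 = 2×(0.85 − 1.130)/0.0592 = -9.459.
With Q = [H⁺]^2 / ([Hg²⁺]·P(H₂)), solving for [H⁺] gives log[H⁺] = -5.709, so pH = 5.71.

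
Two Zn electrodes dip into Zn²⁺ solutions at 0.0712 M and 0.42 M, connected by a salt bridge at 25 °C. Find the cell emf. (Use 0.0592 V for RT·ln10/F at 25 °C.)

Both half-cells are Zn²⁺/Zn, so E°_cell = 0. The concentrated side is the cathode; the cell reaction moves Zn²⁺ from high to low concentration with n = 2.
Q = [Zn²⁺]_dilute/[Zn²⁺]_conc = 0.0712/0.42 = 0.170.
E = 0 − (0.0592/2) log Q = −(0.0592/2)(-0.771) = 0.0228 V.

0.023 V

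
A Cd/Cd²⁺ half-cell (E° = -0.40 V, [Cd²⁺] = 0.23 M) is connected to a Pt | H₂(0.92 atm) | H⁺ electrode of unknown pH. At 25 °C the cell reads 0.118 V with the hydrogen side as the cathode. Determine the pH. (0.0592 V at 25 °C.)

E°_cell = 0.40 V and n = 2.
log Q = n(E° − E)/0.0592 = 2×(0.40 − 0.118)/0.0592 = 9.527.
With Q = [Cd²⁺]·P(H₂) / [H⁺]^2, solving for [H⁺] gives log[H⁺] = -5.101, so pH = 5.10.

pH = 5.10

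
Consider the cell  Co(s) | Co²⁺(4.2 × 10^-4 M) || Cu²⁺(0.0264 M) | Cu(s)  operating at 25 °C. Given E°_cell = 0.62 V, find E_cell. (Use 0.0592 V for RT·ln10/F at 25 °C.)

0.673 V

Balancing electrons gives n = 2; the reaction quotient is Q = [Co²⁺]/[Cu²⁺] = 0.0159.
At 25 °C, E = E° − (0.0592/n) log Q = 0.62 − (0.0592/2)(-1.798) = 0.620 + 0.053 = 0.673 V.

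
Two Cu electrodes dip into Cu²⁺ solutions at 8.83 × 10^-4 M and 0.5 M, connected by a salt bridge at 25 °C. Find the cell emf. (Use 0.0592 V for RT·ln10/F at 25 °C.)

Both half-cells are Cu²⁺/Cu, so E°_cell = 0. The concentrated side is the cathode; the cell reaction moves Cu²⁺ from high to low concentration with n = 2.
Q = [Cu²⁺]_dilute/[Cu²⁺]_conc = 8.83 × 10^-4/0.5 = 0.00177.
E = 0 − (0.0592/2) log Q = −(0.0592/2)(-2.753) = 0.0815 V.

0.081 V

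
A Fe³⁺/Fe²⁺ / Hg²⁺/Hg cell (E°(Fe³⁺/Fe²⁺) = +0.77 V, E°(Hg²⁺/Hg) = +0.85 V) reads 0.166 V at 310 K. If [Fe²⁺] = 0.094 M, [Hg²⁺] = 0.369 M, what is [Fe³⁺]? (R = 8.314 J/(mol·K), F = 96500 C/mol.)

From the Nernst equation, ln Q = nF(E° − E)/RT = 2×96500×(0.08 − 0.166)/(8.314×310) = -6.440, so Q = 0.00160.
With Q = [Fe³⁺]^2/([Fe²⁺]^2·[Hg²⁺]) and the known concentrations, [Fe³⁺]^2 in the numerator gives [Fe³⁺] = 0.0023 M.

0.0023 M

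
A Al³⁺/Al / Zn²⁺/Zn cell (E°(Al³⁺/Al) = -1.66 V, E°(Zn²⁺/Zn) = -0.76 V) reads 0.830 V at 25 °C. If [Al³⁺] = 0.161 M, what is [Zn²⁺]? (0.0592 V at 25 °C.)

0.0013 M

From the Nernst equation, log Q = n(E° − E)/0.0592 = 6(0.90 − 0.830)/0.0592 = 7.095, so Q = 1.24 × 10^7.
With Q = [Al³⁺]^2/[Zn²⁺]^3 and the known concentrations, [Zn²⁺]^3 in the denominator gives [Zn²⁺] = 0.0013 M.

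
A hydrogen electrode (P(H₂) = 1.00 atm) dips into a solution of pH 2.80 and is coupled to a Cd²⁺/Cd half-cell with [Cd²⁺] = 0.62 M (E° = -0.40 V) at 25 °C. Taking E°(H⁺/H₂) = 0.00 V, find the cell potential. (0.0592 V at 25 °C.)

The hydrogen couple is the cathode, so E°_cell = 0.40 V; n = 2.
[H⁺] = 10^(−2.80) = 0.0016 M, and Q = [Cd²⁺]·P(H₂) / [H⁺]^2 = 2.47 × 10^5.
E = E° − (0.0592/2) log Q = 0.40 − (0.0592/2)(5.392) = 0.240 V.

0.24 V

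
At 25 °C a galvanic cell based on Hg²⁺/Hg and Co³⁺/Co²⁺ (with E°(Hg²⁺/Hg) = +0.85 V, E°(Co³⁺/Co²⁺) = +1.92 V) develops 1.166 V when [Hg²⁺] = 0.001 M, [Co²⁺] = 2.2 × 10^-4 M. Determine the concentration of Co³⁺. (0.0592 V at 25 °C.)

2.9 × 10^-4 M

From the Nernst equation, log Q = n(E° − E)/0.0592 = 2(1.07 − 1.166)/0.0592 = -3.243, so Q = 5.71 × 10^-4.
With Q = [Hg²⁺]·[Co²⁺]^2/[Co³⁺]^2 and the known concentrations, [Co³⁺]^2 in the denominator gives [Co³⁺] = 2.9 × 10^-4 M.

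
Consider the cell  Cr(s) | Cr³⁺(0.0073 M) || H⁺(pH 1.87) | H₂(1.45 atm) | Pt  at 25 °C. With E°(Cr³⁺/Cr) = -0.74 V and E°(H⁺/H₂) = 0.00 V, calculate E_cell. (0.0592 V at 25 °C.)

0.67 V

The hydrogen couple is the cathode, so E°_cell = 0.74 V; n = 6.
[H⁺] = 10^(−1.87) = 0.013 M, and Q = [Cr³⁺]^2·P(H₂)^3 / [H⁺]^6 = 2.7 × 10^7.
E = E° − (0.0592/6) log Q = 0.74 − (0.0592/6)(7.431) = 0.667 V.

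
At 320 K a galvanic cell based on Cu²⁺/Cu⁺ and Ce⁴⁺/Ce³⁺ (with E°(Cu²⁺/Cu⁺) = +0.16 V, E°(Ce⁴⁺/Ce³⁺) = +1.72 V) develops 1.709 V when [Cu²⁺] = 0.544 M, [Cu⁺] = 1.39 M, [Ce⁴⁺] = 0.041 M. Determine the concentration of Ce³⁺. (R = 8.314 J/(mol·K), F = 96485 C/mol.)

4.7 × 10^-4 M

From the Nernst equation, ln Q = nF(E° − E)/RT = 1×96485×(1.56 − 1.709)/(8.314×320) = -5.404, so Q = 0.00450.
With Q = [Cu²⁺]·[Ce³⁺]/([Cu⁺]·[Ce⁴⁺]) and the known concentrations, [Ce³⁺] in the numerator gives [Ce³⁺] = 4.7 × 10^-4 M.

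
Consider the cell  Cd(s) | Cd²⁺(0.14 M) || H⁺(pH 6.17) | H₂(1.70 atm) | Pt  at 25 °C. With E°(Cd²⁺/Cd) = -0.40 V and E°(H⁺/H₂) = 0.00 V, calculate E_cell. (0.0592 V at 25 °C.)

The hydrogen couple is the cathode, so E°_cell = 0.40 V; n = 2.
[H⁺] = 10^(−6.17) = 6.8 × 10^-7 M, and Q = [Cd²⁺]·P(H₂) / [H⁺]^2 = 5.21 × 10^11.
E = E° − (0.0592/2) log Q = 0.40 − (0.0592/2)(11.717) = 0.053 V.

0.053 V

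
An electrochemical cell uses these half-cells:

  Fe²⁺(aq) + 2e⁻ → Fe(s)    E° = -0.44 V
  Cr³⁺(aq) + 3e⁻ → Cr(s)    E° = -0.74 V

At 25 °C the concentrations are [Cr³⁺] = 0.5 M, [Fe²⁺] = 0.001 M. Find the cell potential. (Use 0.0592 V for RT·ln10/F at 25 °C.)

The Fe²⁺/Fe couple has the higher reduction potential and acts as the cathode, so E°_cell = -0.44 − (-0.74) = 0.30 V.
Balancing electrons gives n = 6; the reaction quotient is Q = [Cr³⁺]^2/[Fe²⁺]^3 = 2.5 × 10^8.
At 25 °C, E = E° − (0.0592/n) log Q = 0.30 − (0.0592/6)(8.398) = 0.300 − 0.083 = 0.217 V.

0.217 V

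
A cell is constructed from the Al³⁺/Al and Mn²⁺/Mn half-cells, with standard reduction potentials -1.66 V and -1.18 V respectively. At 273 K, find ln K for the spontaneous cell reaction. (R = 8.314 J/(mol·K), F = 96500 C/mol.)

E°_cell = -1.18 − (-1.66) = 0.48 V, with n = 6 electrons transferred.
At equilibrium E = 0, so the Nernst equation gives ln K = nFE°/RT = (6)(96500)(0.48)/((8.314)(273)) = 122.45.

ln K = 122.4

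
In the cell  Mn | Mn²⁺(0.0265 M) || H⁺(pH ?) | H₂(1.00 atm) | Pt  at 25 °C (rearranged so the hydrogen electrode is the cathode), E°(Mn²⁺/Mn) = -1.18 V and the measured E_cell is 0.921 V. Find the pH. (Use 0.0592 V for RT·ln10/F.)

pH = 5.16

E°_cell = 1.18 V and n = 2.
log Q = n(E° − E)/0.0592 = 2×(1.18 − 0.921)/0.0592 = 8.750.
With Q = [Mn²⁺]·P(H₂) / [H⁺]^2, solving for [H⁺] gives log[H⁺] = -5.163, so pH = 5.16.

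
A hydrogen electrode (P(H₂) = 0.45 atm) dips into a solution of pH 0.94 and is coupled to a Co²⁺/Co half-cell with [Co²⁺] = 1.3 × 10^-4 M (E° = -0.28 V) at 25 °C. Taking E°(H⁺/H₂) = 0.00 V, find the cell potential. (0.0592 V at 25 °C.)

0.35 V

The hydrogen couple is the cathode, so E°_cell = 0.28 V; n = 2.
[H⁺] = 10^(−0.94) = 0.11 M, and Q = [Co²⁺]·P(H₂) / [H⁺]^2 = 0.00444.
E = E° − (0.0592/2) log Q = 0.28 − (0.0592/2)(-2.353) = 0.350 V.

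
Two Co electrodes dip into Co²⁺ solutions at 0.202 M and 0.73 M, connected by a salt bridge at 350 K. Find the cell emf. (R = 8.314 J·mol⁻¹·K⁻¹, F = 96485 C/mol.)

0.019 V

Both half-cells are Co²⁺/Co, so E°_cell = 0. The concentrated side is the cathode; the cell reaction moves Co²⁺ from high to low concentration with n = 2.
Q = [Co²⁺]_dilute/[Co²⁺]_conc = 0.202/0.73 = 0.277.
E = 0 − (RT/nF) ln Q = −((8.314×350)/(2×96485))(-1.285) = 0.0194 V.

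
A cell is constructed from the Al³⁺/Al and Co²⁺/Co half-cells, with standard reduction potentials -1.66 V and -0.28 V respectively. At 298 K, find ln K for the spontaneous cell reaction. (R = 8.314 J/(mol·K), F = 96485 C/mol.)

ln K = 322.5

E°_cell = -0.28 − (-1.66) = 1.38 V, with n = 6 electrons transferred.
At equilibrium E = 0, so the Nernst equation gives ln K = nFE°/RT = (6)(96485)(1.38)/((8.314)(298)) = 322.45.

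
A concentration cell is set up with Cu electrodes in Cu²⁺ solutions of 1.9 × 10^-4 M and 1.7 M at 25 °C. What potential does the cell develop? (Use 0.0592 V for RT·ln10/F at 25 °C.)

Both half-cells are Cu²⁺/Cu, so E°_cell = 0. The concentrated side is the cathode; the cell reaction moves Cu²⁺ from high to low concentration with n = 2.
Q = [Cu²⁺]_dilute/[Cu²⁺]_conc = 1.9 × 10^-4/1.7 = 1.12 × 10^-4.
E = 0 − (0.0592/2) log Q = −(0.0592/2)(-3.952) = 0.1170 V.

0.12 V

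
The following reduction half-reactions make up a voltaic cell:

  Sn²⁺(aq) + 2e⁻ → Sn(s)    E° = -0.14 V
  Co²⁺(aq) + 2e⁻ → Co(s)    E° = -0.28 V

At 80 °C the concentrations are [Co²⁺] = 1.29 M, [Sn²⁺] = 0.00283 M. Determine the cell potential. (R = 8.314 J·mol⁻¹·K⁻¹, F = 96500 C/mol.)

0.047 V

The Sn²⁺/Sn couple has the higher reduction potential and acts as the cathode, so E°_cell = -0.14 − (-0.28) = 0.14 V.
Balancing electrons gives n = 2; the reaction quotient is Q = [Co²⁺]/[Sn²⁺] = 456.
E = E° − (RT/nF) ln Q = 0.14 − (8.314×353)/(2×96500) × (6.122) = 0.140 − 0.093 = 0.047 V.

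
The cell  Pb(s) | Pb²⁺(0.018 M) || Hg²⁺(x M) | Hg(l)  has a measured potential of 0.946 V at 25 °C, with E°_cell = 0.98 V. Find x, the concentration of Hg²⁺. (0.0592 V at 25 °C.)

From the Nernst equation, log Q = n(E° − E)/0.0592 = 2(0.98 − 0.946)/0.0592 = 1.149, so Q = 14.1.
With Q = [Pb²⁺]/[Hg²⁺] and the known concentrations, [Hg²⁺] in the denominator gives [Hg²⁺] = 0.0013 M.

0.0013 M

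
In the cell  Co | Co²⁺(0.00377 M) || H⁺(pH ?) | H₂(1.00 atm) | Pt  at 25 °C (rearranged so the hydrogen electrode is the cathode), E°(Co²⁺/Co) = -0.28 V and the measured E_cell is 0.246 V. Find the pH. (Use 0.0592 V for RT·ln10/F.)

pH = 1.79

E°_cell = 0.28 V and n = 2.
log Q = n(E° − E)/0.0592 = 2×(0.28 − 0.246)/0.0592 = 1.149.
With Q = [Co²⁺]·P(H₂) / [H⁺]^2, solving for [H⁺] gives log[H⁺] = -1.786, so pH = 1.79.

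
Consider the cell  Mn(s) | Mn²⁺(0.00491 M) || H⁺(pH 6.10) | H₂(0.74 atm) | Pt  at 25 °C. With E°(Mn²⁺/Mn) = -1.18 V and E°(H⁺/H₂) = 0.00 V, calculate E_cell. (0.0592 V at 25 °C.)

The hydrogen couple is the cathode, so E°_cell = 1.18 V; n = 2.
[H⁺] = 10^(−6.10) = 7.9 × 10^-7 M, and Q = [Mn²⁺]·P(H₂) / [H⁺]^2 = 5.76 × 10^9.
E = E° − (0.0592/2) log Q = 1.18 − (0.0592/2)(9.760) = 0.891 V.

0.89 V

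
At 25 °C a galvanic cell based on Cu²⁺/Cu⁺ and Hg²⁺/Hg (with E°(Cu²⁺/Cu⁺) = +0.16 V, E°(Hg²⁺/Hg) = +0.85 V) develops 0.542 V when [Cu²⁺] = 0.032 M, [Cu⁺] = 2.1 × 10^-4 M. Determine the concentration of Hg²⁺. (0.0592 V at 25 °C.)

0.23 M

From the Nernst equation, log Q = n(E° − E)/0.0592 = 2(0.69 − 0.542)/0.0592 = 5.000, so Q = 1 × 10^5.
With Q = [Cu²⁺]^2/([Cu⁺]^2·[Hg²⁺]) and the known concentrations, [Hg²⁺] in the denominator gives [Hg²⁺] = 0.23 M.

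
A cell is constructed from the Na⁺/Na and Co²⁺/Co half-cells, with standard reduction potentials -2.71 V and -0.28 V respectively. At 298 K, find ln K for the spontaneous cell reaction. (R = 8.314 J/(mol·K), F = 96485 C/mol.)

E°_cell = -0.28 − (-2.71) = 2.43 V, with n = 2 electrons transferred.
At equilibrium E = 0, so the Nernst equation gives ln K = nFE°/RT = (2)(96485)(2.43)/((8.314)(298)) = 189.26.

ln K = 189.3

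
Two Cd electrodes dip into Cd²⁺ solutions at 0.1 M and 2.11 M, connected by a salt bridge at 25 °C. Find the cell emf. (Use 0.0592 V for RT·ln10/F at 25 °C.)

Both half-cells are Cd²⁺/Cd, so E°_cell = 0. The concentrated side is the cathode; the cell reaction moves Cd²⁺ from high to low concentration with n = 2.
Q = [Cd²⁺]_dilute/[Cd²⁺]_conc = 0.1/2.11 = 0.0474.
E = 0 − (0.0592/2) log Q = −(0.0592/2)(-1.324) = 0.0392 V.

0.039 V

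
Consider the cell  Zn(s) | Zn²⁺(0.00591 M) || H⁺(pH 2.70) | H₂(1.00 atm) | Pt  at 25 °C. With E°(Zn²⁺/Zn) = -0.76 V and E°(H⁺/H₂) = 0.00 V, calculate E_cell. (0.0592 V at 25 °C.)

The hydrogen couple is the cathode, so E°_cell = 0.76 V; n = 2.
[H⁺] = 10^(−2.70) = 0.0020 M, and Q = [Zn²⁺]·P(H₂) / [H⁺]^2 = 1480.
E = E° − (0.0592/2) log Q = 0.76 − (0.0592/2)(3.172) = 0.666 V.

0.67 V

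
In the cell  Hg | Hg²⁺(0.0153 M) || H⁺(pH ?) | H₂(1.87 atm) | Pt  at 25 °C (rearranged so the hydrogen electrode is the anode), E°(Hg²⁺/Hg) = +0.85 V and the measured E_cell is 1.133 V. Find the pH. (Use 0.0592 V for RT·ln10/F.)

pH = 5.55

E°_cell = 0.85 V and n = 2.
log Q = n(E° − E)/0.0592 = 2×(0.85 − 1.133)/0.0592 = -9.561.
With Q = [H⁺]^2 / ([Hg²⁺]·P(H₂)), solving for [H⁺] gives log[H⁺] = -5.552, so pH = 5.55.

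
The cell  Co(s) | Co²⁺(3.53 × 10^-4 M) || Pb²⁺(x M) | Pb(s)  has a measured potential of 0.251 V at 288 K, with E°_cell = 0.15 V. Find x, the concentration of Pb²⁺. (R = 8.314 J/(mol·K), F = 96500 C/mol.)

From the Nernst equation, ln Q = nF(E° − E)/RT = 2×96500×(0.15 − 0.251)/(8.314×288) = -8.141, so Q = 2.91 × 10^-4.
With Q = [Co²⁺]/[Pb²⁺] and the known concentrations, [Pb²⁺] in the denominator gives [Pb²⁺] = 1.2 M.

1.2 M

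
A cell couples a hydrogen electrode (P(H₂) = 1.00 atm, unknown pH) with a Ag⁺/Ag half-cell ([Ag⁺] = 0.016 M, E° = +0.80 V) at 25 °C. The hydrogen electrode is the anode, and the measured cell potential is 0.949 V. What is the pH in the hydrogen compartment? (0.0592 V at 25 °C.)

pH = 4.31

E°_cell = 0.80 V and n = 2.
log Q = n(E° − E)/0.0592 = 2×(0.80 − 0.949)/0.0592 = -5.034.
With Q = [H⁺]^2 / ([Ag⁺]^2·P(H₂)), solving for [H⁺] gives log[H⁺] = -4.313, so pH = 4.31.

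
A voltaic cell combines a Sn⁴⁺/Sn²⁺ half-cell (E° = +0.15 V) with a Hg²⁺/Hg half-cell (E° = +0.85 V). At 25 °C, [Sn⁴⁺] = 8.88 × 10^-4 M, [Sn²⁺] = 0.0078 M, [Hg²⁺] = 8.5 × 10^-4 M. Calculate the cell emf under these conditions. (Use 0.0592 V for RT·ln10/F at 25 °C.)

0.637 V

The Hg²⁺/Hg couple has the higher reduction potential and acts as the cathode, so E°_cell = +0.85 − (+0.15) = 0.70 V.
Balancing electrons gives n = 2; the reaction quotient is Q = [Sn⁴⁺]/([Sn²⁺]·[Hg²⁺]) = 134.
At 25 °C, E = E° − (0.0592/n) log Q = 0.70 − (0.0592/2)(2.127) = 0.700 − 0.063 = 0.637 V.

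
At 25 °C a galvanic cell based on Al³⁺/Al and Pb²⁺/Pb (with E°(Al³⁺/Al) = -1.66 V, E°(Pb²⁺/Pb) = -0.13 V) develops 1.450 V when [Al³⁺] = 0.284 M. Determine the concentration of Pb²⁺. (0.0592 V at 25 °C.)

8.6 × 10^-4 M

From the Nernst equation, log Q = n(E° − E)/0.0592 = 6(1.53 − 1.450)/0.0592 = 8.108, so Q = 1.28 × 10^8.
With Q = [Al³⁺]^2/[Pb²⁺]^3 and the known concentrations, [Pb²⁺]^3 in the denominator gives [Pb²⁺] = 8.6 × 10^-4 M.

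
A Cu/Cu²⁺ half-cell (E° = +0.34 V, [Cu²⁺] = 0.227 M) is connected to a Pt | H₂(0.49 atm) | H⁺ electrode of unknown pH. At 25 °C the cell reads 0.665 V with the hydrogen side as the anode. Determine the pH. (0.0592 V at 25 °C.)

pH = 5.97

E°_cell = 0.34 V and n = 2.
log Q = n(E° − E)/0.0592 = 2×(0.34 − 0.665)/0.0592 = -10.980.
With Q = [H⁺]^2 / ([Cu²⁺]·P(H₂)), solving for [H⁺] gives log[H⁺] = -5.967, so pH = 5.97.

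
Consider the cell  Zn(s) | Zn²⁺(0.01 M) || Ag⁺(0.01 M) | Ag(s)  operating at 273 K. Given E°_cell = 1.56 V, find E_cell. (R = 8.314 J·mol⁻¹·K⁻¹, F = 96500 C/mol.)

Balancing electrons gives n = 2; the reaction quotient is Q = [Zn²⁺]/[Ag⁺]^2 = 100.
E = E° − (RT/nF) ln Q = 1.56 − (8.314×273)/(2×96500) × (4.605) = 1.560 − 0.054 = 1.506 V.

1.51 V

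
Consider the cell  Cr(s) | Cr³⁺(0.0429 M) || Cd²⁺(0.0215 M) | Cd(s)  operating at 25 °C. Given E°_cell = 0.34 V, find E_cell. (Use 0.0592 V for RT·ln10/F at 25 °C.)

0.318 V

Balancing electrons gives n = 6; the reaction quotient is Q = [Cr³⁺]^2/[Cd²⁺]^3 = 185.
At 25 °C, E = E° − (0.0592/n) log Q = 0.34 − (0.0592/6)(2.268) = 0.340 − 0.022 = 0.318 V.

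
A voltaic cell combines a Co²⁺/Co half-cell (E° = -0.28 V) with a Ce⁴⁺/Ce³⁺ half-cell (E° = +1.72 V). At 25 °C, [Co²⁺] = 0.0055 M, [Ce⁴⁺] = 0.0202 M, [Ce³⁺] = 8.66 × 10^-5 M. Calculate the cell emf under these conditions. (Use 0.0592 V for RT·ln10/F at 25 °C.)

2.21 V

The Ce⁴⁺/Ce³⁺ couple has the higher reduction potential and acts as the cathode, so E°_cell = +1.72 − (-0.28) = 2.00 V.
Balancing electrons gives n = 2; the reaction quotient is Q = [Co²⁺]·[Ce³⁺]^2/[Ce⁴⁺]^2 = 1.01 × 10^-7.
At 25 °C, E = E° − (0.0592/n) log Q = 2.00 − (0.0592/2)(-6.995) = 2.000 + 0.207 = 2.207 V.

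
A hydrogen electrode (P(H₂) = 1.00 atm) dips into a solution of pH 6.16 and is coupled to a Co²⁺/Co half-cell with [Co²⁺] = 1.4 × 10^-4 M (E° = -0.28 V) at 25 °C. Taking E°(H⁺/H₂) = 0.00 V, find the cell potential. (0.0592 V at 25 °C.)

0.029 V

The hydrogen couple is the cathode, so E°_cell = 0.28 V; n = 2.
[H⁺] = 10^(−6.16) = 6.9 × 10^-7 M, and Q = [Co²⁺]·P(H₂) / [H⁺]^2 = 2.93 × 10^8.
E = E° − (0.0592/2) log Q = 0.28 − (0.0592/2)(8.466) = 0.029 V.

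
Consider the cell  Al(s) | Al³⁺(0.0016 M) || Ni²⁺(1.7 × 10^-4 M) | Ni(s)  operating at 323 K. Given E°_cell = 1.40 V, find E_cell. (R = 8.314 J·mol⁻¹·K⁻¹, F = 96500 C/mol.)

1.34 V

Balancing electrons gives n = 6; the reaction quotient is Q = [Al³⁺]^2/[Ni²⁺]^3 = 5.21 × 10^5.
E = E° − (RT/nF) ln Q = 1.40 − (8.314×323)/(6×96500) × (13.164) = 1.400 − 0.061 = 1.339 V.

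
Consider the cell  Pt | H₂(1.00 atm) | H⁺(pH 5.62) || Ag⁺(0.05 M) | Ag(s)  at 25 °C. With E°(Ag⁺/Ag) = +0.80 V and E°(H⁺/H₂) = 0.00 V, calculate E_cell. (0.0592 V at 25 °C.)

The Ag⁺/Ag couple is the cathode, so E°_cell = 0.80 V; n = 2.
[H⁺] = 10^(−5.62) = 2.4 × 10^-6 M, and Q = [H⁺]^2 / ([Ag⁺]^2·P(H₂)) = 2.3 × 10^-9.
E = E° − (0.0592/2) log Q = 0.80 − (0.0592/2)(-8.638) = 1.056 V.

1.06 V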